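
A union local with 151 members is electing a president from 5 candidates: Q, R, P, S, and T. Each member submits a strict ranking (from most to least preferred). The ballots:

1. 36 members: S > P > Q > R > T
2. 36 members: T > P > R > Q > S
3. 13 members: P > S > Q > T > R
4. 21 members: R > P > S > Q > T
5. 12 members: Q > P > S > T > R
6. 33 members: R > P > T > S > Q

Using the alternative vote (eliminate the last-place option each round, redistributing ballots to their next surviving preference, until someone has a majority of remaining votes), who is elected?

R

Round 1: Q 12, R 54, P 13, S 36, T 36. Eliminate Q.
Round 2: R 54, P 25, S 36, T 36. Eliminate P.
Round 3: R 54, S 61, T 36. Eliminate T.
Round 4: R 90, S 61. R has a majority.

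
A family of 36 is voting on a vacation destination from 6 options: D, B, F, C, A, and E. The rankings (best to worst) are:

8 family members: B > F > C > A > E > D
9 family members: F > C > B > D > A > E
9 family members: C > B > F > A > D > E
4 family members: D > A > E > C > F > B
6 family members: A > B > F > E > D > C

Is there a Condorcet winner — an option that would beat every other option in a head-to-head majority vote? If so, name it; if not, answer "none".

none

Checking pairwise contests:
B beats D 32–4.
C beats B 22–14.
B beats F 23–13.
F beats C 23–13.
B beats A 26–10.
D beats E 22–14.
Every option loses at least one head-to-head, so there is no Condorcet winner.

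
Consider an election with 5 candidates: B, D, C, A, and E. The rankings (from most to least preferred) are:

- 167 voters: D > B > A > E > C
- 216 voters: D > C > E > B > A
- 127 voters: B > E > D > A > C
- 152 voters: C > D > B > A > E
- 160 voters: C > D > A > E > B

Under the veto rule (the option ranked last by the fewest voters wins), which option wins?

D

Last-place votes: B 160, D 0, C 294, A 216, E 152.
D is ranked last by the fewest voters, so D wins.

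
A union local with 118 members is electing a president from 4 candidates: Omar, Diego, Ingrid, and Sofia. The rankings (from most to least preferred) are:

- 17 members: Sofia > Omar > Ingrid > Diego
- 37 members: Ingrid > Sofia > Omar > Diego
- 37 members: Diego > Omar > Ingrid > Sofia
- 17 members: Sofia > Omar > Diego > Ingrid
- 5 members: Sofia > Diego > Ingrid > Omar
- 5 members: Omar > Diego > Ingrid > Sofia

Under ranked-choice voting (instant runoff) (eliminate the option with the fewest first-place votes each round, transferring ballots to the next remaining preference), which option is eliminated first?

Round 1: Omar 5, Diego 37, Ingrid 37, Sofia 39. Eliminate Omar.

Omar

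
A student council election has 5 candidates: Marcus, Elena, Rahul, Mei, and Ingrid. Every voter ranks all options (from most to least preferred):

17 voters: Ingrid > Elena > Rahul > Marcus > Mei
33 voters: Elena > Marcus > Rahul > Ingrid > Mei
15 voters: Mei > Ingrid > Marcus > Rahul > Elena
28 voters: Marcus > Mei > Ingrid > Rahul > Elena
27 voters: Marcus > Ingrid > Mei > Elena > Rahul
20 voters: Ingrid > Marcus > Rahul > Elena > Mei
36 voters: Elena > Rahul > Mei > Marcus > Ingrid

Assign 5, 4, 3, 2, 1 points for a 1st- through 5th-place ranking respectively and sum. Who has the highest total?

Marcus: 17·2 + 33·4 + 15·3 + 28·5 + 27·5 + 20·4 + 36·2 = 638
Elena: 17·4 + 33·5 + 15·1 + 28·1 + 27·2 + 20·2 + 36·5 = 550
Rahul: 17·3 + 33·3 + 15·2 + 28·2 + 27·1 + 20·3 + 36·4 = 467
Mei: 17·1 + 33·1 + 15·5 + 28·4 + 27·3 + 20·1 + 36·3 = 446
Ingrid: 17·5 + 33·2 + 15·4 + 28·3 + 27·4 + 20·5 + 36·1 = 539
Marcus has the highest Borda score (638).

Marcus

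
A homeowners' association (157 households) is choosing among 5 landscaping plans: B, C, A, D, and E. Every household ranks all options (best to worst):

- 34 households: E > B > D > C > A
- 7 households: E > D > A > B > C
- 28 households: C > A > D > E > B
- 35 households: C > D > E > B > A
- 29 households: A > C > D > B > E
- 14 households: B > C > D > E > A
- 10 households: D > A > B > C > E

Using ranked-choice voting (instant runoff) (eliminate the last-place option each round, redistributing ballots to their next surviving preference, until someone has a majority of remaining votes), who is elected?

C

Round 1: B 14, C 63, A 29, D 10, E 41. Eliminate D.
Round 2: B 14, C 63, A 39, E 41. Eliminate B.
Round 3: C 77, A 39, E 41. Eliminate A.
Round 4: C 116, E 41. C has a majority.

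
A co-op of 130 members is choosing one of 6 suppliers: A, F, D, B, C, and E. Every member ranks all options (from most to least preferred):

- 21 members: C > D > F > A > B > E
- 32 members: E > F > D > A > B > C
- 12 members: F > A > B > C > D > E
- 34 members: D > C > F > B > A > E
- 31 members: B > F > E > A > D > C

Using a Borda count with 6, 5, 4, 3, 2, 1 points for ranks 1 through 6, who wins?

F

A: 21·3 + 32·3 + 12·5 + 34·2 + 31·3 = 380
F: 21·4 + 32·5 + 12·6 + 34·4 + 31·5 = 607
D: 21·5 + 32·4 + 12·2 + 34·6 + 31·2 = 523
B: 21·2 + 32·2 + 12·4 + 34·3 + 31·6 = 442
C: 21·6 + 32·1 + 12·3 + 34·5 + 31·1 = 395
E: 21·1 + 32·6 + 12·1 + 34·1 + 31·4 = 383
F has the highest Borda score (607).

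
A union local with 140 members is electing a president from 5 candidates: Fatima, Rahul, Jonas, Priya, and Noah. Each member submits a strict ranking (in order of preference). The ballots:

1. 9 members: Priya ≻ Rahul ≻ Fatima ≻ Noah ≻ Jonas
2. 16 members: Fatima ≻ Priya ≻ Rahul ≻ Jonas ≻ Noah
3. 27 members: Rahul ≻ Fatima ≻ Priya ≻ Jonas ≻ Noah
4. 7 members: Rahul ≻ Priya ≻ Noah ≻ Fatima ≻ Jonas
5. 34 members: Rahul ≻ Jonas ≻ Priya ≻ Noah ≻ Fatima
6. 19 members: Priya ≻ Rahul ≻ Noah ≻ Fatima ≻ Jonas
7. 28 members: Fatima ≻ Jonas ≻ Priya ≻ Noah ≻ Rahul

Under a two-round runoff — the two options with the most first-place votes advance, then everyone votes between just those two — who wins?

Round 1 first-place votes: Fatima 44, Rahul 68, Jonas 0, Priya 28, Noah 0.
Rahul and Fatima advance.
Runoff: Rahul is preferred to Fatima by 96 voters; Fatima by 44.
Rahul wins the runoff.

Rahul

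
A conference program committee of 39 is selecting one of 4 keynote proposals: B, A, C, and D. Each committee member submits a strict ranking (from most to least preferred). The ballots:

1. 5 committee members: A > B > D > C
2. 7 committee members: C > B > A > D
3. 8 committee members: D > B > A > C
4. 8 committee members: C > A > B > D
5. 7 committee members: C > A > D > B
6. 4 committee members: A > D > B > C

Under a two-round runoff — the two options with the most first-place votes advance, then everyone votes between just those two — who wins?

C

Round 1 first-place votes: B 0, A 9, C 22, D 8.
C and A advance.
Runoff: C is preferred to A by 22 voters; A by 17.
C wins the runoff.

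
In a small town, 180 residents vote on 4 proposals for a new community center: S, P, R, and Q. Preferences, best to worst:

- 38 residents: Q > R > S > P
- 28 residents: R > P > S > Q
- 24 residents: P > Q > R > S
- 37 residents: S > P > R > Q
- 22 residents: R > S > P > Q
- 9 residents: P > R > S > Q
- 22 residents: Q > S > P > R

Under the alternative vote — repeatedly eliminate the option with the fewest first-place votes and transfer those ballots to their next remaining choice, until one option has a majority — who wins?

Round 1: S 37, P 33, R 50, Q 60. Eliminate P.
Round 2: S 37, R 59, Q 84. Eliminate S.
Round 3: R 96, Q 84. R has a majority.

R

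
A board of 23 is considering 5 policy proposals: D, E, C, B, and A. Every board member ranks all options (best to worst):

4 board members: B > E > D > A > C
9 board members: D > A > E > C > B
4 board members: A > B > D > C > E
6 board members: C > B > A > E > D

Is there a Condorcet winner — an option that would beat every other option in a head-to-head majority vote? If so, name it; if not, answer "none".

none

Checking pairwise contests:
B beats D 14–9.
D beats E 13–10.
D beats C 17–6.
C beats B 15–8.
D beats A 13–10.
Every option loses at least one head-to-head, so there is no Condorcet winner.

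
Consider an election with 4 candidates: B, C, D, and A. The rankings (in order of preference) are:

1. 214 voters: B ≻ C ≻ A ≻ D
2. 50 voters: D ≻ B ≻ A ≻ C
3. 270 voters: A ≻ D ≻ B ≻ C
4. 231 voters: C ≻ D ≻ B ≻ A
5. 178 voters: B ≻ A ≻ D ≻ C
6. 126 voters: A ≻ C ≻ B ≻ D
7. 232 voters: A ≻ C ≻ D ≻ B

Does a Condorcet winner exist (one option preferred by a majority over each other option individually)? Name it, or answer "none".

none

Checking pairwise contests:
D beats B 783–518.
B beats C 712–589.
C beats D 803–498.
B beats A 673–628.
Every option loses at least one head-to-head, so there is no Condorcet winner.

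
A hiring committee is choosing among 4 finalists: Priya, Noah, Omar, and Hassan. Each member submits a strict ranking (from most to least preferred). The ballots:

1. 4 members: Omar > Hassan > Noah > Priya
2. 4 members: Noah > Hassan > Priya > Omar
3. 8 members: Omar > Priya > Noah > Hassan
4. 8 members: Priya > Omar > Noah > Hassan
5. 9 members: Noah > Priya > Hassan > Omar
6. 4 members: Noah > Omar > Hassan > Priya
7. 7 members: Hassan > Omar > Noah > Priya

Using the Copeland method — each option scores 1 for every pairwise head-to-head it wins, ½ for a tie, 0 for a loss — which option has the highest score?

Priya: beats Hassan; loses to Noah and Omar → score 1.
Noah: beats Priya and Hassan; loses to Omar → score 2.
Omar: beats Priya, Noah, and Hassan → score 3.
Hassan: loses to Priya, Noah, and Omar → score 0.
Omar has the best pairwise record.

Omar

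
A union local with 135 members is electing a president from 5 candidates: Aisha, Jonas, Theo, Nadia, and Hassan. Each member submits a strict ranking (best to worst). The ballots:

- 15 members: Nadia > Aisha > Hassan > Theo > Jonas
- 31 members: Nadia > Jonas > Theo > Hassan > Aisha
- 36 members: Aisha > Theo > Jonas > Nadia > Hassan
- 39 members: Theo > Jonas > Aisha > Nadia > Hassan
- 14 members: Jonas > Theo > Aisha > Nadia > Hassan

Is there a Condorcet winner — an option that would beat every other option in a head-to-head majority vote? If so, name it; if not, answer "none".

Theo

Theo vs Aisha: 84–51 for Theo.
Theo vs Jonas: 90–45 for Theo.
Theo vs Nadia: 89–46 for Theo.
Theo vs Hassan: 120–15 for Theo.
Theo beats every other option head-to-head.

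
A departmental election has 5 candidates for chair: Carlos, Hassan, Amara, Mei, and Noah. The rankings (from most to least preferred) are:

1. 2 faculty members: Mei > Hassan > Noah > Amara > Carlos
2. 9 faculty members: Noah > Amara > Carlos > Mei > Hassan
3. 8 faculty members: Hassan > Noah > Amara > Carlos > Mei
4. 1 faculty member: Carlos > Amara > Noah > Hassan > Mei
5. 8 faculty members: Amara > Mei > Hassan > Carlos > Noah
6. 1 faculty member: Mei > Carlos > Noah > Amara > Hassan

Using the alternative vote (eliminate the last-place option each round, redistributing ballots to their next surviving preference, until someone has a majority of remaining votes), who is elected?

Round 1: Carlos 1, Hassan 8, Amara 8, Mei 3, Noah 9. Eliminate Carlos.
Round 2: Hassan 8, Amara 9, Mei 3, Noah 9. Eliminate Mei.
Round 3: Hassan 10, Amara 9, Noah 10. Eliminate Amara.
Round 4: Hassan 18, Noah 11. Hassan has a majority.

Hassan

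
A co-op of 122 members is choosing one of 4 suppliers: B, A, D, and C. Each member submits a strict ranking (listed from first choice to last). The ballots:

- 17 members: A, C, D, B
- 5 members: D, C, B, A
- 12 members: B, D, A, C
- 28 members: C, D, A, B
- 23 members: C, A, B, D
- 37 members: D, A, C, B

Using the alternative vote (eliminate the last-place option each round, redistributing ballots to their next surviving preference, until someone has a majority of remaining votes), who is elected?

C

Round 1: B 12, A 17, D 42, C 51. Eliminate B.
Round 2: A 17, D 54, C 51. Eliminate A.
Round 3: D 54, C 68. C has a majority.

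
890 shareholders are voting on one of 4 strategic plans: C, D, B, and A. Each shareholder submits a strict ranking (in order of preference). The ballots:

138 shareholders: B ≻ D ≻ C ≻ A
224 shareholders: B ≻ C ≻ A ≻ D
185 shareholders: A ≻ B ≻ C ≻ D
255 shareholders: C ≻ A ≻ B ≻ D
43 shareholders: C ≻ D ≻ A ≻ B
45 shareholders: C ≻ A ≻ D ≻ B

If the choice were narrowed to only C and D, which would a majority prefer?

Voters preferring C to D: 752; preferring D to C: 138.
C wins the head-to-head.

C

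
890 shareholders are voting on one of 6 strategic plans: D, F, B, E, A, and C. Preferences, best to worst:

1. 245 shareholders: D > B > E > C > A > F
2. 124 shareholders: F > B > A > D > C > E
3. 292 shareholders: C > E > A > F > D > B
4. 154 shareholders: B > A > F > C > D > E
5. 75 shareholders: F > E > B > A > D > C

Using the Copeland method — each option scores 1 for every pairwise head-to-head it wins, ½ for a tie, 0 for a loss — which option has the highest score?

D: beats B and E; loses to F, A, and C → score 2.
F: beats D and B; loses to E, A, and C → score 2.
B: beats E, A, and C; loses to D and F → score 3.
E: beats F and A; loses to D, B, and C → score 2.
A: beats D and F; loses to B, E, and C → score 2.
C: beats D, F, E, and A; loses to B → score 4.
C has the best pairwise record.

C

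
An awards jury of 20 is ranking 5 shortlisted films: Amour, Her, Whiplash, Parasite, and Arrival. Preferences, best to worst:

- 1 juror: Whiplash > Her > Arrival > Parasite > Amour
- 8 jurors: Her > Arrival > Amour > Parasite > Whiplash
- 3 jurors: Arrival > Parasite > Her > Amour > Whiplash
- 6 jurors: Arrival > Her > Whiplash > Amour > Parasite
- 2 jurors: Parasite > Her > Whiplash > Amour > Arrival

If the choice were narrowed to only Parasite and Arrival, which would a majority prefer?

Arrival

Voters preferring Parasite to Arrival: 2; preferring Arrival to Parasite: 18.
Arrival wins the head-to-head.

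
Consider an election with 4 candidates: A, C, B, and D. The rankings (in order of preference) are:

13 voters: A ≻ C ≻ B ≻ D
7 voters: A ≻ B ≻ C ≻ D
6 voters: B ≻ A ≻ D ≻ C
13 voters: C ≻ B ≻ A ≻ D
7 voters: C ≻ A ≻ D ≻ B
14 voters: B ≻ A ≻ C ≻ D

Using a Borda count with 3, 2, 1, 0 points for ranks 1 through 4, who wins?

A

A: 13·3 + 7·3 + 6·2 + 13·1 + 7·2 + 14·2 = 127
C: 13·2 + 7·1 + 6·0 + 13·3 + 7·3 + 14·1 = 107
B: 13·1 + 7·2 + 6·3 + 13·2 + 7·0 + 14·3 = 113
D: 13·0 + 7·0 + 6·1 + 13·0 + 7·1 + 14·0 = 13
A has the highest Borda score (127).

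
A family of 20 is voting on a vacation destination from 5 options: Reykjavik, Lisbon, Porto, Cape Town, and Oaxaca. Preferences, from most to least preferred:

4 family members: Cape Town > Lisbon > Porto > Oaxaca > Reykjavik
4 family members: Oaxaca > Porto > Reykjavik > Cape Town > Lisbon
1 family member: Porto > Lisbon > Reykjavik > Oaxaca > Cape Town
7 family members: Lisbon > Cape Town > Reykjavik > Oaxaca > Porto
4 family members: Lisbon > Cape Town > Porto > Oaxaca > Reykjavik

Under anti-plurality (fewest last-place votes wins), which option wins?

Last-place votes: Reykjavik 8, Lisbon 4, Porto 7, Cape Town 1, Oaxaca 0.
Oaxaca is ranked last by the fewest voters, so Oaxaca wins.

Oaxaca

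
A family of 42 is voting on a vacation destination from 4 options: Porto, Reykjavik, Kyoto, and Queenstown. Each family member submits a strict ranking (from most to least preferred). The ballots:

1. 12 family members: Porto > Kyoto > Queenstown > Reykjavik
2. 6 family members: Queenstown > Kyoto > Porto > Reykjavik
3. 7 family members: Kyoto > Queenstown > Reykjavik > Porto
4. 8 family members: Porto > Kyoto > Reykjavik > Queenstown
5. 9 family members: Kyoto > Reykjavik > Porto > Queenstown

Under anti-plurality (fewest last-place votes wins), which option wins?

Last-place votes: Porto 7, Reykjavik 18, Kyoto 0, Queenstown 17.
Kyoto is ranked last by the fewest voters, so Kyoto wins.

Kyoto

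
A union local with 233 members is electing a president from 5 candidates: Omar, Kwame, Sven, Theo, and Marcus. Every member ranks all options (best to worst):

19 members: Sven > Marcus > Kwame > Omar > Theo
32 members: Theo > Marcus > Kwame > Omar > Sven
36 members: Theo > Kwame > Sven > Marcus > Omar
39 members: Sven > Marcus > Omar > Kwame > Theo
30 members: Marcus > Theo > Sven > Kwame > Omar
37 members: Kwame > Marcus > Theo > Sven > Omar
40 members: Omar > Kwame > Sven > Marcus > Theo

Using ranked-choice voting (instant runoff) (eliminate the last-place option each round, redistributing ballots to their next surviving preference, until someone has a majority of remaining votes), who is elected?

Theo

Round 1: Omar 40, Kwame 37, Sven 58, Theo 68, Marcus 30. Eliminate Marcus.
Round 2: Omar 40, Kwame 37, Sven 58, Theo 98. Eliminate Kwame.
Round 3: Omar 40, Sven 58, Theo 135. Theo has a majority.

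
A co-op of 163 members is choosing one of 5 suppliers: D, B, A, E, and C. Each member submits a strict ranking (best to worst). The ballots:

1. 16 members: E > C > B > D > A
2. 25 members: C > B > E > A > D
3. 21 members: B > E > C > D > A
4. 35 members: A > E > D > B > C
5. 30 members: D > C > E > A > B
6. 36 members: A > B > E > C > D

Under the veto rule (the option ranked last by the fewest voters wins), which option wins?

E

Last-place votes: D 61, B 30, A 37, E 0, C 35.
E is ranked last by the fewest voters, so E wins.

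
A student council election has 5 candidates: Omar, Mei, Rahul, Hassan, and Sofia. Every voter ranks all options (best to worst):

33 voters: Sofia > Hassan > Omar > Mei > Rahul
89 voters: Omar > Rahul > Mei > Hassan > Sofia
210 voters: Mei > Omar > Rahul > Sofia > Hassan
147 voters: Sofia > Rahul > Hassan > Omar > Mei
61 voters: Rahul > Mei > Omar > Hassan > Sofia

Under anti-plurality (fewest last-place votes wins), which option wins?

Omar

Last-place votes: Omar 0, Mei 147, Rahul 33, Hassan 210, Sofia 150.
Omar is ranked last by the fewest voters, so Omar wins.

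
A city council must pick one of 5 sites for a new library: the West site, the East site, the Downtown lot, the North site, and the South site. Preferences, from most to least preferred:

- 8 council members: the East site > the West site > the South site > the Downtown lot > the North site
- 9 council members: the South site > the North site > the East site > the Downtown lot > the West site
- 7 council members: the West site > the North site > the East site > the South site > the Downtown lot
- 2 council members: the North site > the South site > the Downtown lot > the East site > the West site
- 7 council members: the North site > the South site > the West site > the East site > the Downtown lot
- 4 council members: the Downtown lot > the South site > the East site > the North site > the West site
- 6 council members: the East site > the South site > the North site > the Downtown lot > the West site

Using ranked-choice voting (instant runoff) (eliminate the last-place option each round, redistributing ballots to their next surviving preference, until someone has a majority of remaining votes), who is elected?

Round 1: the West site 7, the East site 14, the Downtown lot 4, the North site 9, the South site 9. Eliminate the Downtown lot.
Round 2: the West site 7, the East site 14, the North site 9, the South site 13. Eliminate the West site.
Round 3: the East site 14, the North site 16, the South site 13. Eliminate the South site.
Round 4: the East site 18, the North site 25. The North site has a majority.

the North site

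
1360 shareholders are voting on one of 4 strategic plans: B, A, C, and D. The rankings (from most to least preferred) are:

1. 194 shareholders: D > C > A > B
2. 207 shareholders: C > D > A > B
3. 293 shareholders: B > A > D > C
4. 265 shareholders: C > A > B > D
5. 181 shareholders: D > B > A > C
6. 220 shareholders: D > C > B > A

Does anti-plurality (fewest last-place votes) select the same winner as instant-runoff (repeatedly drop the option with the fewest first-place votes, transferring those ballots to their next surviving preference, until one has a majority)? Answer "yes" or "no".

Anti-plurality — last-place votes: B 401, A 220, C 474, D 265. Winner: A.
Instant-runoff — R1 B 293, A 0, C 472, D 595 (A out); R2 B 293, C 472, D 595 (B out); R3 C 472, D 888 (D winner). Winner: D.
The two methods disagree.

no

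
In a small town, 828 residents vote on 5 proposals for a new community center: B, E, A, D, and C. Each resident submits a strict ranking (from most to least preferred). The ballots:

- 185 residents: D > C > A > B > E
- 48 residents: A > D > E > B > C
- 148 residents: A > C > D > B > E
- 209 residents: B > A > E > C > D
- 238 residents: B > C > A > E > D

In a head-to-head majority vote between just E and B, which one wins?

B

Voters preferring E to B: 48; preferring B to E: 780.
B wins the head-to-head.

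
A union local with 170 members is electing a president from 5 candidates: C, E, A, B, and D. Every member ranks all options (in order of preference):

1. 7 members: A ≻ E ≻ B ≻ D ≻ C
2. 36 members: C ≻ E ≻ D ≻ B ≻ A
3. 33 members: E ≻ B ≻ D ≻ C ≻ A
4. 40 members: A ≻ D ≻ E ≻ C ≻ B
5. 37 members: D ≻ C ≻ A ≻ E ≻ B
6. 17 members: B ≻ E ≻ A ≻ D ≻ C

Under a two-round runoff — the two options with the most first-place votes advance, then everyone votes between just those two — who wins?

Round 1 first-place votes: C 36, E 33, A 47, B 17, D 37.
A and D advance.
Runoff: A is preferred to D by 64 voters; D by 106.
D wins the runoff.

D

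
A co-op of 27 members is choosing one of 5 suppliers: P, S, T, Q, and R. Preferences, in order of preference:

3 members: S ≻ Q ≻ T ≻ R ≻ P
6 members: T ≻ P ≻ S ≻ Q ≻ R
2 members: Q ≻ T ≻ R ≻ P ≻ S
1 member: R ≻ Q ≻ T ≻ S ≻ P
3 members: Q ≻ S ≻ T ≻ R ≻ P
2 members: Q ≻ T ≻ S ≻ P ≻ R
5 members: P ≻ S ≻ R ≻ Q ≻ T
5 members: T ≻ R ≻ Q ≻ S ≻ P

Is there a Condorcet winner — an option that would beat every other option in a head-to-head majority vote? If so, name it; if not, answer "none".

Checking pairwise contests:
S beats P 14–13.
T beats S 16–11.
Q beats T 16–11.
S beats Q 14–13.
S beats R 19–8.
Every option loses at least one head-to-head, so there is no Condorcet winner.

none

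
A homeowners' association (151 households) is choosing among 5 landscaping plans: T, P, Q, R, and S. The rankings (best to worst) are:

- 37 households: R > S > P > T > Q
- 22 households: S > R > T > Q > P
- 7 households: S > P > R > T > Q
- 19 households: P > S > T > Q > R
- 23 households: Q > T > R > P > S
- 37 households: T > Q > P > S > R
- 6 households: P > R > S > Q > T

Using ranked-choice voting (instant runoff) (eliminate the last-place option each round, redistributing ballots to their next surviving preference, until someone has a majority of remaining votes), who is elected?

S

Round 1: T 37, P 25, Q 23, R 37, S 29. Eliminate Q.
Round 2: T 60, P 25, R 37, S 29. Eliminate P.
Round 3: T 60, R 43, S 48. Eliminate R.
Round 4: T 60, S 91. S has a majority.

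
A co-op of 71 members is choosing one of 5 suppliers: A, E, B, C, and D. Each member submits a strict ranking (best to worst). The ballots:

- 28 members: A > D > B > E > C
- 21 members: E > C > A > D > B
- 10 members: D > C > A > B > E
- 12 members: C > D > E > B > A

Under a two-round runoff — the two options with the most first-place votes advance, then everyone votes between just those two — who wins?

Round 1 first-place votes: A 28, E 21, B 0, C 12, D 10.
A and E advance.
Runoff: A is preferred to E by 38 voters; E by 33.
A wins the runoff.

A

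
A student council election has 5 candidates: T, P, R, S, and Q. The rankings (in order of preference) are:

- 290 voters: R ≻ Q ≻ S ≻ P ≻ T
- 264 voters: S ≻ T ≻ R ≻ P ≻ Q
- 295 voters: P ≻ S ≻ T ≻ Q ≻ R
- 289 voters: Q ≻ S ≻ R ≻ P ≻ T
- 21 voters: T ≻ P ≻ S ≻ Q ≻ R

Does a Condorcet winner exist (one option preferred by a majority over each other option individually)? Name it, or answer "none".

S

S vs T: 1138–21 for S.
S vs P: 843–316 for S.
S vs R: 869–290 for S.
S vs Q: 580–579 for S.
S beats every other option head-to-head.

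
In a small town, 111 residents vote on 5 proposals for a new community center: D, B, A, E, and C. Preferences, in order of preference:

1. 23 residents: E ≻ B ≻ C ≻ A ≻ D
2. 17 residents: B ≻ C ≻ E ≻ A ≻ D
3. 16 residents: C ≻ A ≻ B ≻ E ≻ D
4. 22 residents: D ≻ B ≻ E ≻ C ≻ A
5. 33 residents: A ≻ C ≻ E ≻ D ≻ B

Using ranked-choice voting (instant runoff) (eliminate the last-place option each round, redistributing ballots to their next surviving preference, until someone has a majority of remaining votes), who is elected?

E

Round 1: D 22, B 17, A 33, E 23, C 16. Eliminate C.
Round 2: D 22, B 17, A 49, E 23. Eliminate B.
Round 3: D 22, A 49, E 40. Eliminate D.
Round 4: A 49, E 62. E has a majority.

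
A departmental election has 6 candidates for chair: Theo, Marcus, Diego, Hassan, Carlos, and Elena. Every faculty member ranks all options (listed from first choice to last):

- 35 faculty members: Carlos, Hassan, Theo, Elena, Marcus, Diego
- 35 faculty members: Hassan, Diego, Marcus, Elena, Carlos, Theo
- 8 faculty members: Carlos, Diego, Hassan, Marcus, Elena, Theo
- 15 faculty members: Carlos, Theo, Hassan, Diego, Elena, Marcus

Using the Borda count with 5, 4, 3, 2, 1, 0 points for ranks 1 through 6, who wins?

Hassan

Theo: 35·3 + 35·0 + 8·0 + 15·4 = 165
Marcus: 35·1 + 35·3 + 8·2 + 15·0 = 156
Diego: 35·0 + 35·4 + 8·4 + 15·2 = 202
Hassan: 35·4 + 35·5 + 8·3 + 15·3 = 384
Carlos: 35·5 + 35·1 + 8·5 + 15·5 = 325
Elena: 35·2 + 35·2 + 8·1 + 15·1 = 163
Hassan has the highest Borda score (384).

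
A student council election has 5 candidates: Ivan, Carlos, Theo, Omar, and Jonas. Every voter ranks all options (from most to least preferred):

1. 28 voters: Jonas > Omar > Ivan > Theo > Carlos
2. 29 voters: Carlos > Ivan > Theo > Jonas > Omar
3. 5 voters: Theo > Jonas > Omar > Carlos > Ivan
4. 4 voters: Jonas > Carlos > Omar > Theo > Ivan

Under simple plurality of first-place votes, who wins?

First-place votes: Ivan 0, Carlos 29, Theo 5, Omar 0, Jonas 32.
Jonas has the most first-place votes.

Jonas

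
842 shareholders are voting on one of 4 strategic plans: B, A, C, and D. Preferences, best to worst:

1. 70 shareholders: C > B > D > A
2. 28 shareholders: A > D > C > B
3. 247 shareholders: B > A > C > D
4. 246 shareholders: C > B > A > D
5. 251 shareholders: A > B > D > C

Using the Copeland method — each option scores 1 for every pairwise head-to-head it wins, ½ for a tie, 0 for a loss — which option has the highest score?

B: beats A, C, and D → score 3.
A: beats C and D; loses to B → score 2.
C: beats D; loses to B and A → score 1.
D: loses to B, A, and C → score 0.
B has the best pairwise record.

B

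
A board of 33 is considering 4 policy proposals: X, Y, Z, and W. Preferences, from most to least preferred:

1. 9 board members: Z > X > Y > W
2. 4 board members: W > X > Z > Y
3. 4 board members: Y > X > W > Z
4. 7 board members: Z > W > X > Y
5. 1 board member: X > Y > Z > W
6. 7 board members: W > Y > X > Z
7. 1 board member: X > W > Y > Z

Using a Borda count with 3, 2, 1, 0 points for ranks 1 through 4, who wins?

X

X: 9·2 + 4·2 + 4·2 + 7·1 + 1·3 + 7·1 + 1·3 = 54
Y: 9·1 + 4·0 + 4·3 + 7·0 + 1·2 + 7·2 + 1·1 = 38
Z: 9·3 + 4·1 + 4·0 + 7·3 + 1·1 + 7·0 + 1·0 = 53
W: 9·0 + 4·3 + 4·1 + 7·2 + 1·0 + 7·3 + 1·2 = 53
X has the highest Borda score (54).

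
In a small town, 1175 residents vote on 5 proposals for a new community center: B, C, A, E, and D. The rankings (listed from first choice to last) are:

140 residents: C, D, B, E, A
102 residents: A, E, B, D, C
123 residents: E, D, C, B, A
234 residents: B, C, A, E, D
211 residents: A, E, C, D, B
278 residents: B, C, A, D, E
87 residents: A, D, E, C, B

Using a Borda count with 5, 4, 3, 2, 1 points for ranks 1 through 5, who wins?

C

B: 140·3 + 102·3 + 123·2 + 234·5 + 211·1 + 278·5 + 87·1 = 3830
C: 140·5 + 102·1 + 123·3 + 234·4 + 211·3 + 278·4 + 87·2 = 4026
A: 140·1 + 102·5 + 123·1 + 234·3 + 211·5 + 278·3 + 87·5 = 3799
E: 140·2 + 102·4 + 123·5 + 234·2 + 211·4 + 278·1 + 87·3 = 3154
D: 140·4 + 102·2 + 123·4 + 234·1 + 211·2 + 278·2 + 87·4 = 2816
C has the highest Borda score (4026).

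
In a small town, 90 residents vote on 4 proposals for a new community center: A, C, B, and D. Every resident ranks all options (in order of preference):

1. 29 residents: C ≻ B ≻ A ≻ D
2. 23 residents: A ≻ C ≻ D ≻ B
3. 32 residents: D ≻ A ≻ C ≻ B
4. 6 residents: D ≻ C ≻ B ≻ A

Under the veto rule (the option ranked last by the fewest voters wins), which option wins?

C

Last-place votes: A 6, C 0, B 55, D 29.
C is ranked last by the fewest voters, so C wins.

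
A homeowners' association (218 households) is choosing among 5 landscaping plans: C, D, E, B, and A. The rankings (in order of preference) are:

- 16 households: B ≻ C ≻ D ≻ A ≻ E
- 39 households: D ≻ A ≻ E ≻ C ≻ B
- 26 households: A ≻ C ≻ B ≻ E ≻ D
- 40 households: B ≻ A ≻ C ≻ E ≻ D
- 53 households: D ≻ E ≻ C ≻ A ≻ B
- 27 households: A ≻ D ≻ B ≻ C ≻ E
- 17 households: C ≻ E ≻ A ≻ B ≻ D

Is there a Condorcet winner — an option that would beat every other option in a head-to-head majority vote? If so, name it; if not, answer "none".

A vs C: 132–86 for A.
A vs D: 110–108 for A.
A vs E: 148–70 for A.
A vs B: 162–56 for A.
A beats every other option head-to-head.

A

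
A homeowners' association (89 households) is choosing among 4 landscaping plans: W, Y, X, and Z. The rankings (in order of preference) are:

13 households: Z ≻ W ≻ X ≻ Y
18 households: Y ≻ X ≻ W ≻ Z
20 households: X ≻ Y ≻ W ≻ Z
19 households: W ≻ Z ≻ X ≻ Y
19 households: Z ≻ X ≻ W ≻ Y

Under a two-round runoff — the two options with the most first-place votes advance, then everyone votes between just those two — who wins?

Round 1 first-place votes: W 19, Y 18, X 20, Z 32.
Z and X advance.
Runoff: Z is preferred to X by 51 voters; X by 38.
Z wins the runoff.

Z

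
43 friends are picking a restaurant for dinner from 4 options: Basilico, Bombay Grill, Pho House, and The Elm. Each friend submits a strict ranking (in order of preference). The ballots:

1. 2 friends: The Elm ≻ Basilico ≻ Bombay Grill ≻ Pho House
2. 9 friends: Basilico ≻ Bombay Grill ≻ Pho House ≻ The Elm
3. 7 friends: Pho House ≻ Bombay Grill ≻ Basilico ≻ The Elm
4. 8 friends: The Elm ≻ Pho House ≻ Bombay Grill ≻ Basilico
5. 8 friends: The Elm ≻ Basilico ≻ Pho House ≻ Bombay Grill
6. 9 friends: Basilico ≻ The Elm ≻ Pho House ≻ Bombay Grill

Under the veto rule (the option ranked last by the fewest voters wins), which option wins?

Pho House

Last-place votes: Basilico 8, Bombay Grill 17, Pho House 2, The Elm 16.
Pho House is ranked last by the fewest voters, so Pho House wins.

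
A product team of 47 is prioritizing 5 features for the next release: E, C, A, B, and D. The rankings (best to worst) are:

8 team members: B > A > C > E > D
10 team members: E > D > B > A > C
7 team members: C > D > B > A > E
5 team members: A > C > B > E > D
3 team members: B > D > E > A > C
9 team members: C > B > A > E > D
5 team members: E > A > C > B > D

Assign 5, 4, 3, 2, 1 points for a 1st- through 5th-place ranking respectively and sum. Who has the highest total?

B

E: 8·2 + 10·5 + 7·1 + 5·2 + 3·3 + 9·2 + 5·5 = 135
C: 8·3 + 10·1 + 7·5 + 5·4 + 3·1 + 9·5 + 5·3 = 152
A: 8·4 + 10·2 + 7·2 + 5·5 + 3·2 + 9·3 + 5·4 = 144
B: 8·5 + 10·3 + 7·3 + 5·3 + 3·5 + 9·4 + 5·2 = 167
D: 8·1 + 10·4 + 7·4 + 5·1 + 3·4 + 9·1 + 5·1 = 107
B has the highest Borda score (167).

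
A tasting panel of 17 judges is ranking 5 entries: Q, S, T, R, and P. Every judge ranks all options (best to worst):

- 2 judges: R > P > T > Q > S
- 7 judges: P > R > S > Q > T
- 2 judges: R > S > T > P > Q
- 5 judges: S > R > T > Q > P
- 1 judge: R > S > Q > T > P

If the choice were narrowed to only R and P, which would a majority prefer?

Voters preferring R to P: 10; preferring P to R: 7.
R wins the head-to-head.

R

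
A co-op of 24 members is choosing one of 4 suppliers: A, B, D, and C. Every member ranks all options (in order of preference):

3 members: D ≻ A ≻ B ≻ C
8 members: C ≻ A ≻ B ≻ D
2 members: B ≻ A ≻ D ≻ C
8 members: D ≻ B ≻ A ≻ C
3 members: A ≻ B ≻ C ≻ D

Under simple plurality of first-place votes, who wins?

D

First-place votes: A 3, B 2, D 11, C 8.
D has the most first-place votes.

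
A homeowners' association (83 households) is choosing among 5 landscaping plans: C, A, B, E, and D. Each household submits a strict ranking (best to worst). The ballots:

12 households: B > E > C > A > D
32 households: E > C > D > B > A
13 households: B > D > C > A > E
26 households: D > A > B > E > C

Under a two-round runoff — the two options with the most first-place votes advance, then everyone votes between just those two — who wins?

Round 1 first-place votes: C 0, A 0, B 25, E 32, D 26.
E and D advance.
Runoff: E is preferred to D by 44 voters; D by 39.
E wins the runoff.

E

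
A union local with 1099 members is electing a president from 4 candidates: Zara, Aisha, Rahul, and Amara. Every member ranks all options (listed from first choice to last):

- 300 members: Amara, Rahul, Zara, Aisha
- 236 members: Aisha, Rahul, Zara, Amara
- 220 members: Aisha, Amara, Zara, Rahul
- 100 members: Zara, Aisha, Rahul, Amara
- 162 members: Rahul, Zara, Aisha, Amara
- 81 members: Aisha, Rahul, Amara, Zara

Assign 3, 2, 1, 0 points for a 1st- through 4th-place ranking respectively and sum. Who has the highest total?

Aisha

Zara: 300·1 + 236·1 + 220·1 + 100·3 + 162·2 + 81·0 = 1380
Aisha: 300·0 + 236·3 + 220·3 + 100·2 + 162·1 + 81·3 = 1973
Rahul: 300·2 + 236·2 + 220·0 + 100·1 + 162·3 + 81·2 = 1820
Amara: 300·3 + 236·0 + 220·2 + 100·0 + 162·0 + 81·1 = 1421
Aisha has the highest Borda score (1973).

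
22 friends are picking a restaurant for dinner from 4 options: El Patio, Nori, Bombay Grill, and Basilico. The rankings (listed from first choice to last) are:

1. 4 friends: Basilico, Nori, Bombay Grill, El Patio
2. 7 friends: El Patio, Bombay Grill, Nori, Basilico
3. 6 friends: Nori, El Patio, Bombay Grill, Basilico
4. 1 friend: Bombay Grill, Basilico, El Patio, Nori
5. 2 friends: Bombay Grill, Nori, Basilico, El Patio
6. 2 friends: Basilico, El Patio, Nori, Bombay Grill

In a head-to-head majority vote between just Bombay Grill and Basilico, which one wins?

Voters preferring Bombay Grill to Basilico: 16; preferring Basilico to Bombay Grill: 6.
Bombay Grill wins the head-to-head.

Bombay Grill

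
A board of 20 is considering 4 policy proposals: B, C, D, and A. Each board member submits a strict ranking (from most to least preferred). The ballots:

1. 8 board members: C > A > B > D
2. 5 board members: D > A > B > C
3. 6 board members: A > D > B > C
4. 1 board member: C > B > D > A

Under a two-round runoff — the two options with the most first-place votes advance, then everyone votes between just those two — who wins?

Round 1 first-place votes: B 0, C 9, D 5, A 6.
C and A advance.
Runoff: C is preferred to A by 9 voters; A by 11.
A wins the runoff.

A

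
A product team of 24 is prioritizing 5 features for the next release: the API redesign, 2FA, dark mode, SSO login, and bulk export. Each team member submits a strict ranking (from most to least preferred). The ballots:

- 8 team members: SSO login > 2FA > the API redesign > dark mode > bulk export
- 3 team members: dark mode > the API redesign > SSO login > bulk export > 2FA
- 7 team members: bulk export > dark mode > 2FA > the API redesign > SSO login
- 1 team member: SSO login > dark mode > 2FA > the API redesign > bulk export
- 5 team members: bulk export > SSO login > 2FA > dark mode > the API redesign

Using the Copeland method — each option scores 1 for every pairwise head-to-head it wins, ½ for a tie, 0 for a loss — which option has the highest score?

the API redesign: ties bulk export; loses to 2FA, dark mode, and SSO login → score 0.5.
2FA: beats the API redesign and dark mode; loses to SSO login and bulk export → score 2.
dark mode: beats the API redesign; ties bulk export; loses to 2FA and SSO login → score 1.5.
SSO login: beats the API redesign, 2FA, and dark mode; ties bulk export → score 3.5.
bulk export: beats 2FA; ties the API redesign, dark mode, and SSO login → score 2.5.
SSO login has the best pairwise record.

SSO login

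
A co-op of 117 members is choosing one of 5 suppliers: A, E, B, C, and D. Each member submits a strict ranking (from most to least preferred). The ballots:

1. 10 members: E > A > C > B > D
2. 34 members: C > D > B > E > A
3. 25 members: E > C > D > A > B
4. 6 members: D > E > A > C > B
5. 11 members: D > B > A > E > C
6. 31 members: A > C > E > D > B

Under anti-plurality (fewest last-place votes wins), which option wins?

Last-place votes: A 34, E 0, B 62, C 11, D 10.
E is ranked last by the fewest voters, so E wins.

E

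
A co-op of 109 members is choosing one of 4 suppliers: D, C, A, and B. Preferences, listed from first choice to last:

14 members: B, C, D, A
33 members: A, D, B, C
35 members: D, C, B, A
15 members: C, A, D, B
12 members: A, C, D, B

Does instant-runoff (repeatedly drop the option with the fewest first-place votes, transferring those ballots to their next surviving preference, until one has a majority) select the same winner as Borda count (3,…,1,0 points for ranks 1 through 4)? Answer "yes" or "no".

no

Instant-runoff — R1 D 35, C 15, A 45, B 14 (B out); R2 D 35, C 29, A 45 (C out); R3 D 49, A 60 (A winner). Winner: A.
Borda — scores: D 212, C 167, A 165, B 110. Winner: D.
The two methods disagree.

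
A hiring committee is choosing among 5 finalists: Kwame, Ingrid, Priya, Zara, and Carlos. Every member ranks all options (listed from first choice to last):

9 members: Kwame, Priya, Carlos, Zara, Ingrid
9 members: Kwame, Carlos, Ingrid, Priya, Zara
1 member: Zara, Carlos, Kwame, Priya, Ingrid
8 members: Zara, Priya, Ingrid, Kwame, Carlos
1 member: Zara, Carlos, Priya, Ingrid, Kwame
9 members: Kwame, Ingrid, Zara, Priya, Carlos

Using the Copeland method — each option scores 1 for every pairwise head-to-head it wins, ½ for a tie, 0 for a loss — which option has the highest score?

Kwame: beats Ingrid, Priya, Zara, and Carlos → score 4.
Ingrid: loses to Kwame, Priya, Zara, and Carlos → score 0.
Priya: beats Ingrid and Carlos; loses to Kwame and Zara → score 2.
Zara: beats Ingrid, Priya, and Carlos; loses to Kwame → score 3.
Carlos: beats Ingrid; loses to Kwame, Priya, and Zara → score 1.
Kwame has the best pairwise record.

Kwame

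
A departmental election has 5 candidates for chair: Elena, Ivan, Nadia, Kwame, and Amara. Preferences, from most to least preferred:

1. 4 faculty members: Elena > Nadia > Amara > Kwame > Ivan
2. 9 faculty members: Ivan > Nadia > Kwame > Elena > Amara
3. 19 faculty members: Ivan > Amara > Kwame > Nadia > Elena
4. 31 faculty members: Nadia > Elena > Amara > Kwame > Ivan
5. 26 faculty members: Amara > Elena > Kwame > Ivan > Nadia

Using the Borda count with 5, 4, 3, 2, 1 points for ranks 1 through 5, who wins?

Amara

Elena: 4·5 + 9·2 + 19·1 + 31·4 + 26·4 = 285
Ivan: 4·1 + 9·5 + 19·5 + 31·1 + 26·2 = 227
Nadia: 4·4 + 9·4 + 19·2 + 31·5 + 26·1 = 271
Kwame: 4·2 + 9·3 + 19·3 + 31·2 + 26·3 = 232
Amara: 4·3 + 9·1 + 19·4 + 31·3 + 26·5 = 320
Amara has the highest Borda score (320).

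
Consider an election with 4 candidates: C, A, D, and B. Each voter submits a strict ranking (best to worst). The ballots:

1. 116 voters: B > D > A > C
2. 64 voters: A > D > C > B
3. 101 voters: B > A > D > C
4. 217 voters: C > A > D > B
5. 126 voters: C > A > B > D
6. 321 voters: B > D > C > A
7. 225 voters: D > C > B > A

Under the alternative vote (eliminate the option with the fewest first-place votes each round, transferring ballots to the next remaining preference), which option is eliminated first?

A

Round 1: C 343, A 64, D 225, B 538. Eliminate A.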